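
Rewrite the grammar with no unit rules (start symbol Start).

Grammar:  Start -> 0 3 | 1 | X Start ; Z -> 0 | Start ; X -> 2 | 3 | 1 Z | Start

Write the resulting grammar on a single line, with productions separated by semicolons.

Start -> 0 3 | 1 | X Start; Z -> 0 | 0 3 | 1 | X Start; X -> 0 3 | 1 | X Start | 2 | 3 | 1 Z

Unit pairs: X ⇒* {Start}; Z ⇒* {Start}.
For every A with A ⇒* B via unit rules, add B's non-unit alternatives to A; then delete every rule of the form X → Y.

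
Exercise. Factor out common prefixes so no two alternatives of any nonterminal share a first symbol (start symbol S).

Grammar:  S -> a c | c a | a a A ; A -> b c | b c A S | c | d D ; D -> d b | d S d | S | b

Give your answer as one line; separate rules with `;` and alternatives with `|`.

S -> c a | a S'; A -> c | d D | b c A'; D -> S | b | d D'; S' -> c | a A; A' -> eps | A S; D' -> b | S d

S has alternatives sharing prefix 'a': factor to S → a S' with S' → c | a A.
A has alternatives sharing prefix 'b c': factor to A → b c A' with A' → ε | A S.
D has alternatives sharing prefix 'd': factor to D → d D' with D' → b | S d.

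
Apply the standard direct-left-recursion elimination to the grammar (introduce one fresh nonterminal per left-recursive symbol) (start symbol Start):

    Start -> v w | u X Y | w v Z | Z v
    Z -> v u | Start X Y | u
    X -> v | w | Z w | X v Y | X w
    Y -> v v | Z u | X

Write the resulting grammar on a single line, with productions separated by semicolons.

Start -> v w | u X Y | w v Z | Z v; Z -> v u | Start X Y | u; X -> v X1 | w X1 | Z w X1; Y -> v v | Z u | X; X1 -> v Y X1 | w X1 | eps

Left recursion appears on X.
For X: α = {v Y, w}, β = {v, w, Z w}. Rewrite as X → β X1 and X1 → α X1 | ε.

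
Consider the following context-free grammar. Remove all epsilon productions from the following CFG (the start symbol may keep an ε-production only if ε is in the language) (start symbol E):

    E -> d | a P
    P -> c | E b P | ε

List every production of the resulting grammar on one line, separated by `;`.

The nullable symbols are {P}.
ε ∉ L(G), so no ε-production is kept.
Add the nullable-subset variants: E → a P gives a P | a. P → E b P gives E b P | E b.

E -> d | a P | a; P -> c | E b P | E b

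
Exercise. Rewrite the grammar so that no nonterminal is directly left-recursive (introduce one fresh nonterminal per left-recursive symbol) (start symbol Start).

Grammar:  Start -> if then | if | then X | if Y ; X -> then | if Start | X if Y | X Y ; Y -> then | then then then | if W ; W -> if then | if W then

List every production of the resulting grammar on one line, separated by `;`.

Start -> if then | if | then X | if Y; X -> then X1 | if Start X1; Y -> then | then then then | if W; W -> if then | if W then; X1 -> if Y X1 | Y X1 | ε

Directly left-recursive nonterminal: X.
For X: α = {if Y, Y}, β = {then, if Start}. Rewrite as X → β X1 and X1 → α X1 | ε.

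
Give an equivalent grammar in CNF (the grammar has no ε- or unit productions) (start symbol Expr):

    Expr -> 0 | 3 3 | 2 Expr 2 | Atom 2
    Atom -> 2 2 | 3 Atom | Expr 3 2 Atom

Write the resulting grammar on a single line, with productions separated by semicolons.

Expr -> 0 | X1 X1 | X2 Y1 | Atom X2; Atom -> X2 X2 | X1 Atom | Expr Y2; X1 -> 3; X2 -> 2; Y1 -> Expr X2; Y2 -> X1 Y3; Y3 -> X2 Atom

Introduce a nonterminal for each terminal appearing in a rule of length ≥ 2: X1 → 3, X2 → 2.
Binarize each right-hand side of length ≥ 3 by chaining fresh nonterminals (Y1, Y2, …): affected rules were Expr → X2 Expr X2; Atom → Expr X1 X2 Atom.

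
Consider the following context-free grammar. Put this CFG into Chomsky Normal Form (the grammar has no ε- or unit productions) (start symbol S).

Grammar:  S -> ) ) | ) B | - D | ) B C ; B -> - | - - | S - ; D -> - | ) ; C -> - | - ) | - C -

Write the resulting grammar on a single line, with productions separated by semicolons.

Introduce a nonterminal for each terminal appearing in a rule of length ≥ 2: X1 → ), X2 → -.
Binarize each right-hand side of length ≥ 3 by chaining fresh nonterminals (Y1, Y2, …): affected rules were S → X1 B C; C → X2 C X2.

S -> X1 X1 | X1 B | X2 D | X1 Y1; B -> - | X2 X2 | S X2; D -> - | ); C -> - | X2 X1 | X2 Y2; X1 -> ); X2 -> -; Y1 -> B C; Y2 -> C X2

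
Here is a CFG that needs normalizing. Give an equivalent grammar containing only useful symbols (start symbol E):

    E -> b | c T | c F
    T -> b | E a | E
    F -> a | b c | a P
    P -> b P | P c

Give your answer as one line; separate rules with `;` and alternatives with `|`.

E -> b | c T | c F; T -> b | E a | E; F -> a | b c

Generating nonterminals: {E, F, T}.
Reachable from E after that: {E, F, T}.
Removed useless symbols: {P} and every production mentioning them.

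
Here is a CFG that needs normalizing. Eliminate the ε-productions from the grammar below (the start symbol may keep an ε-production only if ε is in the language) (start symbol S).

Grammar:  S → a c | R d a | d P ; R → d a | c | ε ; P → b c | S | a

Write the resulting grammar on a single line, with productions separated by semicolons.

S → a c | R d a | d a | d P; R → d a | c; P → b c | S | a

Nullable nonterminals: {R}.
ε ∉ L(G), so no ε-production is kept.
Expand every rule over subsets of its nullable positions: S → R d a gives R d a | d a.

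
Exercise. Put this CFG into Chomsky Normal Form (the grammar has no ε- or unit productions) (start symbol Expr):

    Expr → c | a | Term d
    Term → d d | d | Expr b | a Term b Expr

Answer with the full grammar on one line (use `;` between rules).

Expr → c | a | Term X1; Term → X1 X1 | d | Expr X2 | X3 Y1; X1 → d; X2 → b; X3 → a; Y1 → Term Y2; Y2 → X2 Expr

Introduce a nonterminal for each terminal appearing in a rule of length ≥ 2: X1 → d, X2 → b, X3 → a.
Binarize each right-hand side of length ≥ 3 by chaining fresh nonterminals (Y1, Y2, …): affected rules were Term → X3 Term X2 Expr.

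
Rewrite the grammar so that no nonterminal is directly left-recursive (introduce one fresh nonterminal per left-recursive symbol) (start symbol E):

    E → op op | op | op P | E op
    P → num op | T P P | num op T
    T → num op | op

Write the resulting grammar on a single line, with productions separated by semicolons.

E is directly left-recursive.
For E: α = {op}, β = {op op, op, op P}. Rewrite as E → β E' and E' → α E' | ε.

E → op op E' | op E' | op P E'; P → num op | T P P | num op T; T → num op | op; E' → op E' | ε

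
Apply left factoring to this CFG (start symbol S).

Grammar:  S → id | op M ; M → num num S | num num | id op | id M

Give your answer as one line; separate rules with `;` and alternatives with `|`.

M has alternatives sharing prefix 'num num': factor to M → num num M' with M' → S | ε.
M has alternatives sharing prefix 'id': factor to M → id M'' with M'' → op | M.

S → id | op M; M → num num M' | id M''; M' → S | epsilon; M'' → op | M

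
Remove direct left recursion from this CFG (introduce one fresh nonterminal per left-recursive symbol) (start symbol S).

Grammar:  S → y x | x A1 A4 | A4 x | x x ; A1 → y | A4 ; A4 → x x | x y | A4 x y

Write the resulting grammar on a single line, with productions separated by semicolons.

S → y x | x A1 A4 | A4 x | x x; A1 → y | A4; A4 → x x A4' | x y A4'; A4' → x y A4' | ε

A4 is directly left-recursive.
For A4: α = {x y}, β = {x x, x y}. Rewrite as A4 → β A4' and A4' → α A4' | ε.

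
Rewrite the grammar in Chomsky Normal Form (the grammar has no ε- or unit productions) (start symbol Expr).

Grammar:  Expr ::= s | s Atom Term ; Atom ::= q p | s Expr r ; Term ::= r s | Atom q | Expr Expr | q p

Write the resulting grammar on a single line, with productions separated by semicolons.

Expr ::= s | X1 Y1; Atom ::= X2 X3 | X1 Y2; Term ::= X4 X1 | Atom X2 | Expr Expr | X2 X3; X1 ::= s; X2 ::= q; X3 ::= p; X4 ::= r; Y1 ::= Atom Term; Y2 ::= Expr X4

Introduce a nonterminal for each terminal appearing in a rule of length ≥ 2: X1 → s, X2 → q, X3 → p, X4 → r.
Binarize each right-hand side of length ≥ 3 by chaining fresh nonterminals (Y1, Y2, …): affected rules were Expr → X1 Atom Term; Atom → X1 Expr X4.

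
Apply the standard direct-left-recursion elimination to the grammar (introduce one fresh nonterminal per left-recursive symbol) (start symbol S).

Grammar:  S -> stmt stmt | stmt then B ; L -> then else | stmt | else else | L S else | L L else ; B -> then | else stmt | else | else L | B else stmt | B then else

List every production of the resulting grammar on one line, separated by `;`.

L, B are directly left-recursive.
For L: α = {S else, L else}, β = {then else, stmt, else else}. Rewrite as L → β L' and L' → α L' | ε.
For B: α = {else stmt, then else}, β = {then, else stmt, else, else L}. Rewrite as B → β B' and B' → α B' | ε.

S -> stmt stmt | stmt then B; L -> then else L' | stmt L' | else else L'; B -> then B' | else stmt B' | else B' | else L B'; L' -> S else L' | L else L' | ε; B' -> else stmt B' | then else B' | ε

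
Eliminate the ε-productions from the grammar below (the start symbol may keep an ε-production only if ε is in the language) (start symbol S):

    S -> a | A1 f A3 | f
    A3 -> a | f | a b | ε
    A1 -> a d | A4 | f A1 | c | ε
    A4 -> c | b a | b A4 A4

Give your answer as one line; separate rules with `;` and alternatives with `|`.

Nullable set = {A1, A3}.
ε ∉ L(G), so no ε-production is kept.
Expand every rule over subsets of its nullable positions: S → A1 f A3 gives A1 f A3 | A1 f | f A3 | f. A1 → f A1 gives f A1 | f.

S -> a | A1 f A3 | A1 f | f A3 | f; A3 -> a | f | a b; A1 -> a d | A4 | f A1 | f | c; A4 -> c | b a | b A4 A4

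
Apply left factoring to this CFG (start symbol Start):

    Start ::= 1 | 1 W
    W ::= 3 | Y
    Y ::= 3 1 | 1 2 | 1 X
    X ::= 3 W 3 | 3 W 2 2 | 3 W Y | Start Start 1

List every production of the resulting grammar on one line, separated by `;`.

Start has alternatives sharing prefix '1': factor to Start → 1 Start1 with Start1 → ε | W.
Y has alternatives sharing prefix '1': factor to Y → 1 Y1 with Y1 → 2 | X.
X has alternatives sharing prefix '3 W': factor to X → 3 W X1 with X1 → 3 | 2 2 | Y.

Start ::= 1 Start1; W ::= 3 | Y; Y ::= 3 1 | 1 Y1; X ::= Start Start 1 | 3 W X1; Start1 ::= eps | W; Y1 ::= 2 | X; X1 ::= 3 | 2 2 | Y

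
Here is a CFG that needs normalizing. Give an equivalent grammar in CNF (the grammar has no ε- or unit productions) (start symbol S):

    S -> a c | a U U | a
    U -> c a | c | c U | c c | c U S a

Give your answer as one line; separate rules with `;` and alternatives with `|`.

S -> X1 X2 | X1 Y1 | a; U -> X2 X1 | c | X2 U | X2 X2 | X2 Y2; X1 -> a; X2 -> c; Y1 -> U U; Y2 -> U Y3; Y3 -> S X1

Introduce a nonterminal for each terminal appearing in a rule of length ≥ 2: X1 → a, X2 → c.
Binarize each right-hand side of length ≥ 3 by chaining fresh nonterminals (Y1, Y2, …): affected rules were S → X1 U U; U → X2 U S X1.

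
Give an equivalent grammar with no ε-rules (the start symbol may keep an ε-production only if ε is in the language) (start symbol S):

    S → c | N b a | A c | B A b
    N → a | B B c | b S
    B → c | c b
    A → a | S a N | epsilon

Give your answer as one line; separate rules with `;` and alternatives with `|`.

Nullable set = {A}.
ε ∉ L(G), so no ε-production is kept.
For each production, add variants omitting each subset of nullable occurrences: S → B A b gives B A b | B b.

S → c | N b a | A c | B A b | B b; N → a | B B c | b S; B → c | c b; A → a | S a N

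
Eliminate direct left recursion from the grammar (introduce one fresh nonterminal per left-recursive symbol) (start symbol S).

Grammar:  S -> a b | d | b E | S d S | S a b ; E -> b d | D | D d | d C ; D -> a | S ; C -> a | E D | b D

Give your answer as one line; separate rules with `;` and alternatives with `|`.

S is directly left-recursive.
For S: α = {d S, a b}, β = {a b, d, b E}. Rewrite as S → β S' and S' → α S' | ε.

S -> a b S' | d S' | b E S'; E -> b d | D | D d | d C; D -> a | S; C -> a | E D | b D; S' -> d S S' | a b S' | ε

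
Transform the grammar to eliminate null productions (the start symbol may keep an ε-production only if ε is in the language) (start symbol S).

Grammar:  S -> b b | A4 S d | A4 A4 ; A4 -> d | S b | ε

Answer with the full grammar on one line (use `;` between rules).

S -> b b | A4 S d | A4 d | S d | d | A4 A4 | A4 | ε; A4 -> d | S b | b

The nullable symbols are {A4, S}.
ε ∈ L(G) since S is nullable, so keep S → ε.
Add the nullable-subset variants: S → A4 S d gives A4 S d | A4 d | S d | d. S → A4 A4 gives A4 A4 | A4. A4 → S b gives S b | b.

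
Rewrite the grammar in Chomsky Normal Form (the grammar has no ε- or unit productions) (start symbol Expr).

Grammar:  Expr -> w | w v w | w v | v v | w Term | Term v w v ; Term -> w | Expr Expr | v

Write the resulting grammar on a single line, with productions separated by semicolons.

Expr -> w | X1 Y1 | X1 X2 | X2 X2 | X1 Term | Term Y2; Term -> w | Expr Expr | v; X1 -> w; X2 -> v; Y1 -> X2 X1; Y2 -> X2 Y3; Y3 -> X1 X2

Introduce a nonterminal for each terminal appearing in a rule of length ≥ 2: X1 → w, X2 → v.
Binarize each right-hand side of length ≥ 3 by chaining fresh nonterminals (Y1, Y2, …): affected rules were Expr → X1 X2 X1; Expr → Term X2 X1 X2.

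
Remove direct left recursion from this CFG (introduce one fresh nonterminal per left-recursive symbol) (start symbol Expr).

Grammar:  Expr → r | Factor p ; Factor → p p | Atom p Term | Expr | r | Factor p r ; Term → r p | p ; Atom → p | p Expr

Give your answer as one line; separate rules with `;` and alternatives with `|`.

Expr → r | Factor p; Factor → p p Factor1 | Atom p Term Factor1 | Expr Factor1 | r Factor1; Term → r p | p; Atom → p | p Expr; Factor1 → p r Factor1 | epsilon

Directly left-recursive nonterminal: Factor.
For Factor: α = {p r}, β = {p p, Atom p Term, Expr, r}. Rewrite as Factor → β Factor1 and Factor1 → α Factor1 | ε.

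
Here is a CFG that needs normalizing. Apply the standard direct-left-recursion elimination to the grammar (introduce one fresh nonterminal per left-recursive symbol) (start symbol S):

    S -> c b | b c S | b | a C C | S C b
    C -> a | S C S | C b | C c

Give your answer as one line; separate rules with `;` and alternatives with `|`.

S -> c b S' | b c S S' | b S' | a C C S'; C -> a C' | S C S C'; S' -> C b S' | ε; C' -> b C' | c C' | ε

Left recursion appears on S, C.
For S: α = {C b}, β = {c b, b c S, b, a C C}. Rewrite as S → β S' and S' → α S' | ε.
For C: α = {b, c}, β = {a, S C S}. Rewrite as C → β C' and C' → α C' | ε.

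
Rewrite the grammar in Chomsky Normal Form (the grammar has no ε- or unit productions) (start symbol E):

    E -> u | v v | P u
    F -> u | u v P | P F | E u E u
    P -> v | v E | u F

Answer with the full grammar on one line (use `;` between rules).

Introduce a nonterminal for each terminal appearing in a rule of length ≥ 2: X1 → v, X2 → u.
Binarize each right-hand side of length ≥ 3 by chaining fresh nonterminals (Y1, Y2, …): affected rules were F → X2 X1 P; F → E X2 E X2.

E -> u | X1 X1 | P X2; F -> u | X2 Y1 | P F | E Y2; P -> v | X1 E | X2 F; X1 -> v; X2 -> u; Y1 -> X1 P; Y2 -> X2 Y3; Y3 -> E X2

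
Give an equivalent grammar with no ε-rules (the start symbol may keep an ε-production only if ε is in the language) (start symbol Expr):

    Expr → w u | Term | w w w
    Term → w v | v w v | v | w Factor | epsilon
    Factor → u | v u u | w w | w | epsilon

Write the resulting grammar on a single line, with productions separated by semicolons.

Nullable nonterminals: {Expr, Factor, Term}.
ε ∈ L(G) since Expr is nullable, so keep Expr → ε.
For each production, add variants omitting each subset of nullable occurrences: Term → w Factor gives w Factor | w.

Expr → w u | Term | w w w | ε; Term → w v | v w v | v | w Factor | w; Factor → u | v u u | w w | w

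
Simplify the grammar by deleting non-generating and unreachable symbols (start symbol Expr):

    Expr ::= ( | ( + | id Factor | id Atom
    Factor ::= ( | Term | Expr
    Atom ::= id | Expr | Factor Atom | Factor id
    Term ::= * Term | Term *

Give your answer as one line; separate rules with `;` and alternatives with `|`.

Expr ::= ( | ( + | id Factor | id Atom; Factor ::= ( | Expr; Atom ::= id | Expr | Factor Atom | Factor id

Generating nonterminals: {Atom, Expr, Factor}.
Reachable from Expr after that: {Atom, Expr, Factor}.
Removed useless symbols: {Term} and every production mentioning them.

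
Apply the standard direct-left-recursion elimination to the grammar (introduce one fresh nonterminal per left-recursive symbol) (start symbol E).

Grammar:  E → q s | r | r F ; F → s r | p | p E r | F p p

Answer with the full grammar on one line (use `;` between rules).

Directly left-recursive nonterminal: F.
For F: α = {p p}, β = {s r, p, p E r}. Rewrite as F → β F' and F' → α F' | ε.

E → q s | r | r F; F → s r F' | p F' | p E r F'; F' → p p F' | ε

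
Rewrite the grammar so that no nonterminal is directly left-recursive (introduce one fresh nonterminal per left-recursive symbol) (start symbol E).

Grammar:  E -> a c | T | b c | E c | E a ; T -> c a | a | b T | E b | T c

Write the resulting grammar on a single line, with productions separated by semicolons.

Directly left-recursive nonterminals: E, T.
For E: α = {c, a}, β = {a c, T, b c}. Rewrite as E → β E' and E' → α E' | ε.
For T: α = {c}, β = {c a, a, b T, E b}. Rewrite as T → β T' and T' → α T' | ε.

E -> a c E' | T E' | b c E'; T -> c a T' | a T' | b T T' | E b T'; E' -> c E' | a E' | ε; T' -> c T' | ε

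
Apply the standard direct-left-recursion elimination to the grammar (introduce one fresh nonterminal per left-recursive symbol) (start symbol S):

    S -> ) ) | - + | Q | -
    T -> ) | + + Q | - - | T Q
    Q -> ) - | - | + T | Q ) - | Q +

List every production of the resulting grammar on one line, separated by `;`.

Left recursion appears on T, Q.
For T: α = {Q}, β = {), + + Q, - -}. Rewrite as T → β T' and T' → α T' | ε.
For Q: α = {) -, +}, β = {) -, -, + T}. Rewrite as Q → β Q' and Q' → α Q' | ε.

S -> ) ) | - + | Q | -; T -> ) T' | + + Q T' | - - T'; Q -> ) - Q' | - Q' | + T Q'; T' -> Q T' | ε; Q' -> ) - Q' | + Q' | ε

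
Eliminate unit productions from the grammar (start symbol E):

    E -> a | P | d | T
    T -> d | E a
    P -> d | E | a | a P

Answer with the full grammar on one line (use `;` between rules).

Unit pairs: E ⇒* {P, T}; P ⇒* {E, T}.
Replace each nonterminal's rules with the union of the non-unit rules of every nonterminal it unit-derives.

E -> a | d | a P | E a; T -> d | E a; P -> a | d | a P | E a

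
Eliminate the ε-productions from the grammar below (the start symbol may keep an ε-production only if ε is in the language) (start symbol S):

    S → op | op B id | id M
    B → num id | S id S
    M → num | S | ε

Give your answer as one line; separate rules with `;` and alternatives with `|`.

S → op | op B id | id M | id; B → num id | S id S; M → num | S

Nullable nonterminals: {M}.
ε ∉ L(G), so no ε-production is kept.
Add the nullable-subset variants: S → id M gives id M | id.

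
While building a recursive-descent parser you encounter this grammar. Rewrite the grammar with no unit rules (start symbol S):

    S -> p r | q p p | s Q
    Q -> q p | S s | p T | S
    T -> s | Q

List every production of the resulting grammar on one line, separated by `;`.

Unit pairs: Q ⇒* {S}; T ⇒* {Q, S}.
For every A with A ⇒* B via unit rules, add B's non-unit alternatives to A; then delete every rule of the form X → Y.

S -> p r | q p p | s Q; Q -> p r | q p p | s Q | q p | S s | p T; T -> p r | q p p | s Q | q p | S s | p T | s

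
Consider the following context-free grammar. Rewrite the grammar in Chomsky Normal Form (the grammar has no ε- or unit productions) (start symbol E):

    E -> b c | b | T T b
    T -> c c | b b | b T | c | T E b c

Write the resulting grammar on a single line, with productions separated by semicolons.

E -> X1 X2 | b | T Y1; T -> X2 X2 | X1 X1 | X1 T | c | T Y2; X1 -> b; X2 -> c; Y1 -> T X1; Y2 -> E Y3; Y3 -> X1 X2

Introduce a nonterminal for each terminal appearing in a rule of length ≥ 2: X1 → b, X2 → c.
Binarize each right-hand side of length ≥ 3 by chaining fresh nonterminals (Y1, Y2, …): affected rules were E → T T X1; T → T E X1 X2.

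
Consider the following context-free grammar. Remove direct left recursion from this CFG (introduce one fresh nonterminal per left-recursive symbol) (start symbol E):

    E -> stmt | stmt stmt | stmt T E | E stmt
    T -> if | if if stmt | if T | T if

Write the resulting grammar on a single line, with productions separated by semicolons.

E -> stmt E' | stmt stmt E' | stmt T E E'; T -> if T' | if if stmt T' | if T T'; E' -> stmt E' | ε; T' -> if T' | ε

Left recursion appears on E, T.
For E: α = {stmt}, β = {stmt, stmt stmt, stmt T E}. Rewrite as E → β E' and E' → α E' | ε.
For T: α = {if}, β = {if, if if stmt, if T}. Rewrite as T → β T' and T' → α T' | ε.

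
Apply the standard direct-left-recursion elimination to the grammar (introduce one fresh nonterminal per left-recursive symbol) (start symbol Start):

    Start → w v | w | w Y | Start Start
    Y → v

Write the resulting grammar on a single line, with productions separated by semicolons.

Start → w v Start1 | w Start1 | w Y Start1; Y → v; Start1 → Start Start1 | ε

Directly left-recursive nonterminal: Start.
For Start: α = {Start}, β = {w v, w, w Y}. Rewrite as Start → β Start1 and Start1 → α Start1 | ε.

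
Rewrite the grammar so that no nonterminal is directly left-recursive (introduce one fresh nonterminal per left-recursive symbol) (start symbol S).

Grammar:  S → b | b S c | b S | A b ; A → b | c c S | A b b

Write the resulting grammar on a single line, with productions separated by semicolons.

Left recursion appears on A.
For A: α = {b b}, β = {b, c c S}. Rewrite as A → β A' and A' → α A' | ε.

S → b | b S c | b S | A b; A → b A' | c c S A'; A' → b b A' | ε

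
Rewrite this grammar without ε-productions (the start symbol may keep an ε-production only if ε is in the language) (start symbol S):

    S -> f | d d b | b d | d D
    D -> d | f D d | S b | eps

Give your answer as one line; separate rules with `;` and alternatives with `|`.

The nullable symbols are {D}.
ε ∉ L(G), so no ε-production is kept.
Add the nullable-subset variants: S → d D gives d D | d. D → f D d gives f D d | f d.

S -> f | d d b | b d | d D | d; D -> d | f D d | f d | S b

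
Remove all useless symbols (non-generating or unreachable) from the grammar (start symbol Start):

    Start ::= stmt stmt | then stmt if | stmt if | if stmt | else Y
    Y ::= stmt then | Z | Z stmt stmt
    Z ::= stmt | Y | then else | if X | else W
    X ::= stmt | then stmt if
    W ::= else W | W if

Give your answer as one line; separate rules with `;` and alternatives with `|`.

Start ::= stmt stmt | then stmt if | stmt if | if stmt | else Y; Y ::= stmt then | Z | Z stmt stmt; Z ::= stmt | Y | then else | if X; X ::= stmt | then stmt if

Generating nonterminals: {Start, X, Y, Z}.
Reachable from Start after that: {Start, X, Y, Z}.
Removed useless symbols: {W} and every production mentioning them.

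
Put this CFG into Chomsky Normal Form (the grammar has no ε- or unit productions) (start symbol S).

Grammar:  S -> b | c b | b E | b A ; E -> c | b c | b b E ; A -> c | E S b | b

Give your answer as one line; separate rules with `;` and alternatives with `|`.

Introduce a nonterminal for each terminal appearing in a rule of length ≥ 2: X1 → c, X2 → b.
Binarize each right-hand side of length ≥ 3 by chaining fresh nonterminals (Y1, Y2, …): affected rules were E → X2 X2 E; A → E S X2.

S -> b | X1 X2 | X2 E | X2 A; E -> c | X2 X1 | X2 Y1; A -> c | E Y2 | b; X1 -> c; X2 -> b; Y1 -> X2 E; Y2 -> S X2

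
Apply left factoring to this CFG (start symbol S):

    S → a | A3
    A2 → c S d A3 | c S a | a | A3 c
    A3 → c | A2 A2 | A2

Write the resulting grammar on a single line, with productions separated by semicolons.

A2 has alternatives sharing prefix 'c S': factor to A2 → c S A2' with A2' → d A3 | a.
A3 has alternatives sharing prefix 'A2': factor to A3 → A2 A3' with A3' → A2 | ε.

S → a | A3; A2 → a | A3 c | c S A2'; A3 → c | A2 A3'; A2' → d A3 | a; A3' → A2 | ε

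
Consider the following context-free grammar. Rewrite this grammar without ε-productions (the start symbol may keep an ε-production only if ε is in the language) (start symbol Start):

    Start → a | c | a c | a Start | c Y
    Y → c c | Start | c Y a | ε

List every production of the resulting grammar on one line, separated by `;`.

Nullable nonterminals: {Y}.
ε ∉ L(G), so no ε-production is kept.
Add the nullable-subset variants: Y → c Y a gives c Y a | c a.

Start → a | c | a c | a Start | c Y; Y → c c | Start | c Y a | c a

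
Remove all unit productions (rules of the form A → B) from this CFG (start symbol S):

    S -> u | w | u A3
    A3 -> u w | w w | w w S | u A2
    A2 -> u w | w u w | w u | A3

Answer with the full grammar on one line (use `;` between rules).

Unit pairs: A2 ⇒* {A3}.
For every A with A ⇒* B via unit rules, add B's non-unit alternatives to A; then delete every rule of the form X → Y.

S -> u | w | u A3; A3 -> u w | w w | w w S | u A2; A2 -> u w | w u w | w u | w w | w w S | u A2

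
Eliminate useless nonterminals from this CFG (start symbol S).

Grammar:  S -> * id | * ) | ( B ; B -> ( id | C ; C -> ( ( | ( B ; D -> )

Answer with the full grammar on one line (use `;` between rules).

S -> * id | * ) | ( B; B -> ( id | C; C -> ( ( | ( B

Generating nonterminals: {B, C, D, S}.
Reachable from S after that: {B, C, S}.
Removed useless symbols: {D} and every production mentioning them.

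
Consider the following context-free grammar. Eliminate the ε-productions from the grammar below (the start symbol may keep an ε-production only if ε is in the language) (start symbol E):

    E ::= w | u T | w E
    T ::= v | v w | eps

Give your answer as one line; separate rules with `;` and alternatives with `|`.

Nullable set = {T}.
ε ∉ L(G), so no ε-production is kept.
For each production, add variants omitting each subset of nullable occurrences: E → u T gives u T | u.

E ::= w | u T | u | w E; T ::= v | v w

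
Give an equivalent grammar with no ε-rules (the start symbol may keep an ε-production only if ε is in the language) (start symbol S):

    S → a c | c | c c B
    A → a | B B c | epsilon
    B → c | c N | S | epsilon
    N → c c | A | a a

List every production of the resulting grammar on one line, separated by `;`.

Nullable nonterminals: {A, B, N}.
ε ∉ L(G), so no ε-production is kept.
Expand every rule over subsets of its nullable positions: S → c c B gives c c B | c c. A → B B c gives B B c | B c | c.

S → a c | c | c c B | c c; A → a | B B c | B c | c; B → c | c N | S; N → c c | A | a a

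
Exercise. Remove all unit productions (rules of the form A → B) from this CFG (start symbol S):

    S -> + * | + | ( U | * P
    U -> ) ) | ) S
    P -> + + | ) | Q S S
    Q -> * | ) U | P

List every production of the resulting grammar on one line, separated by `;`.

S -> + * | + | ( U | * P; U -> ) ) | ) S; P -> + + | ) | Q S S; Q -> + + | ) | Q S S | * | ) U

Unit pairs: Q ⇒* {P}.
For every A with A ⇒* B via unit rules, add B's non-unit alternatives to A; then delete every rule of the form X → Y.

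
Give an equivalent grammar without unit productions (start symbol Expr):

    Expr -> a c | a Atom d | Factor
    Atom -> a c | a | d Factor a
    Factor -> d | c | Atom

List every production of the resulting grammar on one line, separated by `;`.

Expr -> a c | a | d Factor a | d | c | a Atom d; Atom -> a c | a | d Factor a; Factor -> a c | a | d Factor a | d | c

Unit pairs: Expr ⇒* {Atom, Factor}; Factor ⇒* {Atom}.
Replace each nonterminal's rules with the union of the non-unit rules of every nonterminal it unit-derives.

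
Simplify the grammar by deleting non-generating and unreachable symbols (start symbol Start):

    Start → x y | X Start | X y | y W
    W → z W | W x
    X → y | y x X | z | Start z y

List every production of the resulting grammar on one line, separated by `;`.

Start → x y | X Start | X y; X → y | y x X | z | Start z y

Generating nonterminals: {Start, X}.
Reachable from Start after that: {Start, X}.
Removed useless symbols: {W} and every production mentioning them.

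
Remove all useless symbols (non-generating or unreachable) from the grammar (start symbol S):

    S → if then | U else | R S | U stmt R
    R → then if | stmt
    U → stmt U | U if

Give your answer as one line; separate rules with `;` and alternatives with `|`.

Generating nonterminals: {R, S}.
Reachable from S after that: {R, S}.
Removed useless symbols: {U} and every production mentioning them.

S → if then | R S; R → then if | stmt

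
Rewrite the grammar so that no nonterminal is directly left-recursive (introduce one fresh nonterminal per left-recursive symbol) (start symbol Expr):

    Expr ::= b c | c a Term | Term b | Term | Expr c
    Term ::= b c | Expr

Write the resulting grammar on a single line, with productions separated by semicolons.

Expr ::= b c Expr1 | c a Term Expr1 | Term b Expr1 | Term Expr1; Term ::= b c | Expr; Expr1 ::= c Expr1 | ε

Directly left-recursive nonterminal: Expr.
For Expr: α = {c}, β = {b c, c a Term, Term b, Term}. Rewrite as Expr → β Expr1 and Expr1 → α Expr1 | ε.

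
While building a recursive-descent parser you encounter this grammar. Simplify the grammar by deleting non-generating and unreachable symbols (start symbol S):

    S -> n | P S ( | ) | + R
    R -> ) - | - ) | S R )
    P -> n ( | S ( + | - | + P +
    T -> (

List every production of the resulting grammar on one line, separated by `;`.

Generating nonterminals: {P, R, S, T}.
Reachable from S after that: {P, R, S}.
Removed useless symbols: {T} and every production mentioning them.

S -> n | P S ( | ) | + R; R -> ) - | - ) | S R ); P -> n ( | S ( + | - | + P +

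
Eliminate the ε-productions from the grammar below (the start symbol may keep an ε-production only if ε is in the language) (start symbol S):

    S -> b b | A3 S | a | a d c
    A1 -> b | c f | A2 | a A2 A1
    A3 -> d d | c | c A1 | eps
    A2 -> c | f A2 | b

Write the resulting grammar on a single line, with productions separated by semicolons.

S -> b b | A3 S | a | a d c; A1 -> b | c f | A2 | a A2 A1; A3 -> d d | c | c A1; A2 -> c | f A2 | b

The nullable symbols are {A3}.
ε ∉ L(G), so no ε-production is kept.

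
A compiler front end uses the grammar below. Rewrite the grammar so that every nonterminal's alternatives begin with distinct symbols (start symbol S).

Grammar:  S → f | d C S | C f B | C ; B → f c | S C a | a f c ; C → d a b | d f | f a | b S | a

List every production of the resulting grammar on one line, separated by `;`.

S → f | d C S | C S'; B → f c | S C a | a f c; C → f a | b S | a | d C'; S' → f B | epsilon; C' → a b | f

S has alternatives sharing prefix 'C': factor to S → C S' with S' → f B | ε.
C has alternatives sharing prefix 'd': factor to C → d C' with C' → a b | f.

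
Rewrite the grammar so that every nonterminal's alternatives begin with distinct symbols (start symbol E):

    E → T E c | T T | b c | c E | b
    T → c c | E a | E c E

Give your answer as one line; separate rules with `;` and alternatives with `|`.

E → c E | T E' | b E''; T → c c | E T'; E' → E c | T; E'' → c | ε; T' → a | c E

E has alternatives sharing prefix 'T': factor to E → T E' with E' → E c | T.
E has alternatives sharing prefix 'b': factor to E → b E'' with E'' → c | ε.
T has alternatives sharing prefix 'E': factor to T → E T' with T' → a | c E.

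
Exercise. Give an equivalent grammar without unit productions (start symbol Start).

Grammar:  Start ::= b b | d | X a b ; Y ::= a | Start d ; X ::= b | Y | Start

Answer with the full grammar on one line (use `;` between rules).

Unit pairs: X ⇒* {Start, Y}.
For every A with A ⇒* B via unit rules, add B's non-unit alternatives to A; then delete every rule of the form X → Y.

Start ::= b b | d | X a b; Y ::= a | Start d; X ::= b b | d | X a b | b | a | Start d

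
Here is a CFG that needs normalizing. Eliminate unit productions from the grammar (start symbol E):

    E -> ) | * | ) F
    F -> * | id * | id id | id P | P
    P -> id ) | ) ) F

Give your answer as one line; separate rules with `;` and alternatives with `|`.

Unit pairs: F ⇒* {P}.
Replace each nonterminal's rules with the union of the non-unit rules of every nonterminal it unit-derives.

E -> ) | * | ) F; F -> * | id * | id id | id P | id ) | ) ) F; P -> id ) | ) ) F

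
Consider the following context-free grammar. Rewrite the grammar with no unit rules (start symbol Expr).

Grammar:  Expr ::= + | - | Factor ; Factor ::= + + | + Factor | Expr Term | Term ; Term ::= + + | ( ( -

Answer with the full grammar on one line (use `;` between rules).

Expr ::= + + | ( ( - | + Factor | Expr Term | + | -; Factor ::= + + | ( ( - | + Factor | Expr Term; Term ::= + + | ( ( -

Unit pairs: Expr ⇒* {Factor, Term}; Factor ⇒* {Term}.
For every A with A ⇒* B via unit rules, add B's non-unit alternatives to A; then delete every rule of the form X → Y.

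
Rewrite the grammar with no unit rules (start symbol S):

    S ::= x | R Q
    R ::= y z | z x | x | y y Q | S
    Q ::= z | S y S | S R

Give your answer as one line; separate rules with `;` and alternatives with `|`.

Unit pairs: R ⇒* {S}.
Replace each nonterminal's rules with the union of the non-unit rules of every nonterminal it unit-derives.

S ::= x | R Q; R ::= x | R Q | y z | z x | y y Q; Q ::= z | S y S | S R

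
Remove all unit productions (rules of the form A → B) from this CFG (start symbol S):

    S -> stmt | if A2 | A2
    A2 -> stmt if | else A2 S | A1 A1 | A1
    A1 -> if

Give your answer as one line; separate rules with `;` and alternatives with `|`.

Unit pairs: A2 ⇒* {A1}; S ⇒* {A1, A2}.
Replace each nonterminal's rules with the union of the non-unit rules of every nonterminal it unit-derives.

S -> stmt if | else A2 S | A1 A1 | if | stmt | if A2; A2 -> stmt if | else A2 S | A1 A1 | if; A1 -> if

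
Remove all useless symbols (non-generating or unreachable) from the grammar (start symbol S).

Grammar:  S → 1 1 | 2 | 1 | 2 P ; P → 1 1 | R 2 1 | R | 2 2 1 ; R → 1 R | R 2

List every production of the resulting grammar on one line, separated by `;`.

S → 1 1 | 2 | 1 | 2 P; P → 1 1 | 2 2 1

Generating nonterminals: {P, S}.
Reachable from S after that: {P, S}.
Removed useless symbols: {R} and every production mentioning them.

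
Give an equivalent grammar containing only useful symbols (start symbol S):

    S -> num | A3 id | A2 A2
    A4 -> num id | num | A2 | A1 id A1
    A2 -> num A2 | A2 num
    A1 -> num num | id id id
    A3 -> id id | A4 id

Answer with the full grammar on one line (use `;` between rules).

S -> num | A3 id; A4 -> num id | num | A1 id A1; A1 -> num num | id id id; A3 -> id id | A4 id

Generating nonterminals: {A1, A3, A4, S}.
Reachable from S after that: {A1, A3, A4, S}.
Removed useless symbols: {A2} and every production mentioning them.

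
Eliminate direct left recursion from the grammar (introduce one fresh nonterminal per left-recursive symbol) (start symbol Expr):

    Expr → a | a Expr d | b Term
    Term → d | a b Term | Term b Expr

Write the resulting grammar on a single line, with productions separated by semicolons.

Directly left-recursive nonterminal: Term.
For Term: α = {b Expr}, β = {d, a b Term}. Rewrite as Term → β Term1 and Term1 → α Term1 | ε.

Expr → a | a Expr d | b Term; Term → d Term1 | a b Term Term1; Term1 → b Expr Term1 | ε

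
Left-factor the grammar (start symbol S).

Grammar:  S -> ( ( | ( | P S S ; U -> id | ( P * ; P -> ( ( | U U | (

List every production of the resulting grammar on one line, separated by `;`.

S -> P S S | ( S'; U -> id | ( P *; P -> U U | ( P'; S' -> ( | ε; P' -> ( | ε

S has alternatives sharing prefix '(': factor to S → ( S' with S' → ( | ε.
P has alternatives sharing prefix '(': factor to P → ( P' with P' → ( | ε.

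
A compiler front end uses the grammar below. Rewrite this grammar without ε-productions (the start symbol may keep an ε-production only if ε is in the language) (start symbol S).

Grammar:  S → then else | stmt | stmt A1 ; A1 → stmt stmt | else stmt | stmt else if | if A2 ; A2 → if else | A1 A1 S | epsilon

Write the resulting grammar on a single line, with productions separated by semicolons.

S → then else | stmt | stmt A1; A1 → stmt stmt | else stmt | stmt else if | if A2 | if; A2 → if else | A1 A1 S

Nullable nonterminals: {A2}.
ε ∉ L(G), so no ε-production is kept.
Add the nullable-subset variants: A1 → if A2 gives if A2 | if.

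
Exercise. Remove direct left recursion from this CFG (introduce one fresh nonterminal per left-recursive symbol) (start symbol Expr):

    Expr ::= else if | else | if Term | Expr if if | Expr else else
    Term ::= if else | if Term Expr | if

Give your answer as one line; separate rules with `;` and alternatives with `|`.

Expr ::= else if Expr1 | else Expr1 | if Term Expr1; Term ::= if else | if Term Expr | if; Expr1 ::= if if Expr1 | else else Expr1 | ε

Left recursion appears on Expr.
For Expr: α = {if if, else else}, β = {else if, else, if Term}. Rewrite as Expr → β Expr1 and Expr1 → α Expr1 | ε.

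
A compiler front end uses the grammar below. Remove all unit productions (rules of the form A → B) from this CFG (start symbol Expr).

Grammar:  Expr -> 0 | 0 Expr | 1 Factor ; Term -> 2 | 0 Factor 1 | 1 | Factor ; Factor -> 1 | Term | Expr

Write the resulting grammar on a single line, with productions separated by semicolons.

Expr -> 0 | 0 Expr | 1 Factor; Term -> 2 | 0 Factor 1 | 1 | 0 | 0 Expr | 1 Factor; Factor -> 2 | 0 Factor 1 | 1 | 0 | 0 Expr | 1 Factor

Unit pairs: Factor ⇒* {Expr, Term}; Term ⇒* {Expr, Factor}.
Replace each nonterminal's rules with the union of the non-unit rules of every nonterminal it unit-derives.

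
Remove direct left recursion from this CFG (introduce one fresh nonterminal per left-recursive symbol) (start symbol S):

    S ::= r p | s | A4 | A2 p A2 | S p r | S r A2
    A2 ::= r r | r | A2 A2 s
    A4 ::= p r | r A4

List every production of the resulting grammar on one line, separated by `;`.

S ::= r p S' | s S' | A4 S' | A2 p A2 S'; A2 ::= r r A2' | r A2'; A4 ::= p r | r A4; S' ::= p r S' | r A2 S' | ε; A2' ::= A2 s A2' | ε

S, A2 are directly left-recursive.
For S: α = {p r, r A2}, β = {r p, s, A4, A2 p A2}. Rewrite as S → β S' and S' → α S' | ε.
For A2: α = {A2 s}, β = {r r, r}. Rewrite as A2 → β A2' and A2' → α A2' | ε.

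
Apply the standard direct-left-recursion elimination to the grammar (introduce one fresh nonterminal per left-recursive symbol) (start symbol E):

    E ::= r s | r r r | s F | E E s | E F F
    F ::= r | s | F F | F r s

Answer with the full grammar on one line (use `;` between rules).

Directly left-recursive nonterminals: E, F.
For E: α = {E s, F F}, β = {r s, r r r, s F}. Rewrite as E → β E' and E' → α E' | ε.
For F: α = {F, r s}, β = {r, s}. Rewrite as F → β F' and F' → α F' | ε.

E ::= r s E' | r r r E' | s F E'; F ::= r F' | s F'; E' ::= E s E' | F F E' | epsilon; F' ::= F F' | r s F' | epsilon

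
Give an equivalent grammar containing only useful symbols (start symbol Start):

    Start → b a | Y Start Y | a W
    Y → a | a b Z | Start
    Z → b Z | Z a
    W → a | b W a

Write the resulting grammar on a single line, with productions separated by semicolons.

Generating nonterminals: {Start, W, Y}.
Reachable from Start after that: {Start, W, Y}.
Removed useless symbols: {Z} and every production mentioning them.

Start → b a | Y Start Y | a W; Y → a | Start; W → a | b W a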